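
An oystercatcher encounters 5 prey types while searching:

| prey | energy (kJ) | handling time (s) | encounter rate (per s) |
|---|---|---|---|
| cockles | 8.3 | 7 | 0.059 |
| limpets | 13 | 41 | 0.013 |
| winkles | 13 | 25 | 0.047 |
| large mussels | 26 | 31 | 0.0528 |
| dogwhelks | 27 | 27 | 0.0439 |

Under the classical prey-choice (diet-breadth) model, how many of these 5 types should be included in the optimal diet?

3

E/h in descending order: cockles 1.19, dogwhelks 1, large mussels 0.839, winkles 0.52, limpets 0.317 kJ/s. The optimal diet is the largest prefix of this list for which every included type satisfies E_i/h_i > R on the types above it.
Rate on top 1: 0.3466. dogwhelks: 1 > 0.3466 → include.
Rate on top 2: 0.6447. large mussels: 0.839 > 0.6447 → include.
Rate on top 3: 0.7197. winkles: 0.52 < 0.7197 → exclude; stop.
Optimal diet: cockles, dogwhelks, large mussels — 3 of 5 types.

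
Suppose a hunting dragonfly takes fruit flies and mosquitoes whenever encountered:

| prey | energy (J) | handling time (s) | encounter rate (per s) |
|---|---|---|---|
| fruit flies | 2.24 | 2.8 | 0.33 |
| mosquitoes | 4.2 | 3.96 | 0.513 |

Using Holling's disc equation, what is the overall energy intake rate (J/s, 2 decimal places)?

R = Σλ_iE_i / (1 + Σλ_ih_i)
Numerator: 0.33×2.24 + 0.513×4.2 = 2.894
Denominator: 1 + 0.33×2.8 + 0.513×3.96 = 3.955
R = 2.894/3.955 = 0.7316 J/s

0.73 J/s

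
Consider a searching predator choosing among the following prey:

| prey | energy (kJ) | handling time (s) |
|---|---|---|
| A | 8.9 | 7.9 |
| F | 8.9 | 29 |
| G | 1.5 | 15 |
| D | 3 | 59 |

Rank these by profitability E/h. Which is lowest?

In descending order of E/h:
A: 8.9/7.9 = 1.13 kJ/s
F: 8.9/29 = 0.307 kJ/s
G: 1.5/15 = 0.1 kJ/s
D: 3/59 = 0.0508 kJ/s

D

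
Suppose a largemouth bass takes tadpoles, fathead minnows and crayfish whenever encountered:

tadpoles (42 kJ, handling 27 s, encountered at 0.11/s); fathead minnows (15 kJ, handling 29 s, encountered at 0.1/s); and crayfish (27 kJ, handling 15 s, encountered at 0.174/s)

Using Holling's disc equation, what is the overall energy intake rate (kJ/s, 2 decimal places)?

R = Σλ_iE_i / (1 + Σλ_ih_i)
Numerator: 0.11×42 + 0.1×15 + 0.174×27 = 10.82
Denominator: 1 + 0.11×27 + 0.1×29 + 0.174×15 = 9.48
R = 10.82/9.48 = 1.141 kJ/s

1.14 kJ/s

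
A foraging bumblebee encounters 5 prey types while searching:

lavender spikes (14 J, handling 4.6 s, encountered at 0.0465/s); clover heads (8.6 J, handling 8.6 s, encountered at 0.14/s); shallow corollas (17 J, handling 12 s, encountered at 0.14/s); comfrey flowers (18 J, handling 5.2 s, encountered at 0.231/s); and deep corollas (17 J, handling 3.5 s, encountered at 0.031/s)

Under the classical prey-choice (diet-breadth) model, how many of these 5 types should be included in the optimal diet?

3

E/h in descending order: deep corollas 4.86, comfrey flowers 3.46, lavender spikes 3.04, shallow corollas 1.42, clover heads 1 J/s. The optimal diet is the largest prefix of this list for which every included type satisfies E_i/h_i > R on the types above it.
Rate on top 1: 0.4754. comfrey flowers: 3.46 > 0.4754 → include.
Rate on top 2: 2.028. lavender spikes: 3.04 > 2.028 → include.
Rate on top 3: 2.114. shallow corollas: 1.42 < 2.114 → exclude; stop.
Optimal diet: deep corollas, comfrey flowers, lavender spikes — 3 of 5 types.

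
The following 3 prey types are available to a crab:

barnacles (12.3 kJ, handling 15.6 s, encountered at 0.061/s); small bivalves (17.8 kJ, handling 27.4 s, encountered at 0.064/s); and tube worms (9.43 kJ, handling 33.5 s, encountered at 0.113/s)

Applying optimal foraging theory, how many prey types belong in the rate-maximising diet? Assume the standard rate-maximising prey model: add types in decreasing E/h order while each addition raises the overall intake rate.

E/h in descending order: barnacles 0.788, small bivalves 0.65, tube worms 0.281 kJ/s. The optimal diet is the largest prefix of this list for which every included type satisfies E_i/h_i > R on the types above it.
Rate on top 1: 0.3845. small bivalves: 0.65 > 0.3845 → include.
Rate on top 2: 0.51. tube worms: 0.281 < 0.51 → exclude; stop.
Optimal diet: barnacles, small bivalves — 2 of 3 types.

2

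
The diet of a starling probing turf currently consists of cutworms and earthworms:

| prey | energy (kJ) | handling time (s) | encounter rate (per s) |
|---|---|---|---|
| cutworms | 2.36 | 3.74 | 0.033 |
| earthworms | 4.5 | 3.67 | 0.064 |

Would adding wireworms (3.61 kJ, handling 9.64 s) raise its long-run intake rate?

Current rate: (0.033×2.36 + 0.064×4.5)/(1 + 0.033×3.74 + 0.064×3.67) = 0.2694 kJ/s.
wireworms: E/h = 3.61/9.64 = 0.3745 kJ/s.
0.3745 > 0.2694, so adding wireworms raises the average — include it.

Yes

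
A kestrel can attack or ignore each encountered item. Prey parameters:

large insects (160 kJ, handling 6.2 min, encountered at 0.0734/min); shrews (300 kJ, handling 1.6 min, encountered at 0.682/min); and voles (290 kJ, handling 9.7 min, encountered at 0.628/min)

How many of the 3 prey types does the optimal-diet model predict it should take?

1

Rank by E/h (kJ/min): shrews 188, voles 29.9, large insects 25.8. Include each in turn until the next type's E/h falls below the running intake rate.
Rate on top 1: 97.84. voles: 29.9 < 97.84 → exclude; stop.
Optimal diet: shrews — 1 of 3 types.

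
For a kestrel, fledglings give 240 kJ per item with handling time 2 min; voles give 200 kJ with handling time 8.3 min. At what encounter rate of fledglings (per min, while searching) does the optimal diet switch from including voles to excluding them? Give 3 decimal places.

The zero-one rule: include voles iff E₂/h₂ > λE₁/(1+λh₁). Equality gives the switch point.
λE₁h₂ = E₂ + λE₂h₁ ⇒ λ = E₂/(E₁h₂ − E₂h₁) = 200/(1992 − 400) = 0.1256 per min.

0.126 per min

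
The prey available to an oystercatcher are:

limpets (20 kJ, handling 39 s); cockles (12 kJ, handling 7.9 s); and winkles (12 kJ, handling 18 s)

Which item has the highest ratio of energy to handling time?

In descending order of E/h:
cockles: 12/7.9 = 1.52 kJ/s
winkles: 12/18 = 0.667 kJ/s
limpets: 20/39 = 0.513 kJ/s

cockles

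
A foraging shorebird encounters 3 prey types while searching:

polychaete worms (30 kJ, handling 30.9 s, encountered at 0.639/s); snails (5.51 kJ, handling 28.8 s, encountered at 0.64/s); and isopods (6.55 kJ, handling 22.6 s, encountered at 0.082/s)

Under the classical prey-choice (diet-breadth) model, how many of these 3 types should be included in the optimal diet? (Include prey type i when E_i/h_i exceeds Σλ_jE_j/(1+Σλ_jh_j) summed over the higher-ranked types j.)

Rank by E/h (kJ/s): polychaete worms 0.971, isopods 0.29, snails 0.191. Include each in turn until the next type's E/h falls below the running intake rate.
Rate on top 1: 0.9241. isopods: 0.29 < 0.9241 → exclude; stop.
Optimal diet: polychaete worms — 1 of 3 types.

1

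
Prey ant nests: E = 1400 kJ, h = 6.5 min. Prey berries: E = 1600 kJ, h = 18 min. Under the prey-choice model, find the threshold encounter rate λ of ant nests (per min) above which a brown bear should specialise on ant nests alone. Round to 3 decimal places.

Drop berries once their profitability E₂/h₂ falls below the rate achievable on ant nests alone: E₂/h₂ = λE₁/(1 + λh₁).
Solve for λ: λE₁h₂ = E₂(1 + λh₁) → λ(E₁h₂ − E₂h₁) = E₂ → λ = E₂/(E₁h₂ − E₂h₁).
λ = 1600/(1400×18 − 1600×6.5) = 1600/1.48e+04 = 0.1081 per min.

0.108 per min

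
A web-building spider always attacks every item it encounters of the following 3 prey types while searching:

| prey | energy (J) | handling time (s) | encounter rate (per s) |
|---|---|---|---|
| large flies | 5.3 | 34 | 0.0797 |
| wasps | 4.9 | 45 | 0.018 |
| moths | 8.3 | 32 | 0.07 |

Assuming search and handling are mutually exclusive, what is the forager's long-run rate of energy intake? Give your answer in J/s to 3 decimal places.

R = Σλ_iE_i / (1 + Σλ_ih_i)
Numerator: 0.0797×5.3 + 0.018×4.9 + 0.07×8.3 = 1.092
Denominator: 1 + 0.0797×34 + 0.018×45 + 0.07×32 = 6.76
R = 1.092/6.76 = 0.1615 J/s

0.161 J/s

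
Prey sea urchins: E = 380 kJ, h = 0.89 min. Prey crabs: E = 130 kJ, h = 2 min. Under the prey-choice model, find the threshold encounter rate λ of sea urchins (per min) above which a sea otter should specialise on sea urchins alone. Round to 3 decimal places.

Drop crabs once their profitability E₂/h₂ falls below the rate achievable on sea urchins alone: E₂/h₂ = λE₁/(1 + λh₁).
Solve for λ: λE₁h₂ = E₂(1 + λh₁) → λ(E₁h₂ − E₂h₁) = E₂ → λ = E₂/(E₁h₂ − E₂h₁).
λ = 130/(380×2 − 130×0.89) = 130/644.3 = 0.2018 per min.

0.202 per min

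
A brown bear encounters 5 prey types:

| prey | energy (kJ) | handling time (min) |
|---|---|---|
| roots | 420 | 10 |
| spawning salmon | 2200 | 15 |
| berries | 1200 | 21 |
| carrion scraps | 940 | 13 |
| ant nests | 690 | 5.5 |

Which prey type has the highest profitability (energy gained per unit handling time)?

spawning salmon

In descending order of E/h:
spawning salmon: 2200/15 = 147 kJ/min
ant nests: 690/5.5 = 125 kJ/min
carrion scraps: 940/13 = 72.3 kJ/min
berries: 1200/21 = 57.1 kJ/min
roots: 420/10 = 42 kJ/min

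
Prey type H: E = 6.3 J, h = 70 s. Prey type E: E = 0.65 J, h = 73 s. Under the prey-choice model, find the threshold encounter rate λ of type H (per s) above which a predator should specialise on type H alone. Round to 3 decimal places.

0.002 per s

Drop type E once their profitability E₂/h₂ falls below the rate achievable on type H alone: E₂/h₂ = λE₁/(1 + λh₁).
Solve for λ: λE₁h₂ = E₂(1 + λh₁) → λ(E₁h₂ − E₂h₁) = E₂ → λ = E₂/(E₁h₂ − E₂h₁).
λ = 0.65/(6.3×73 − 0.65×70) = 0.65/414.4 = 0.001569 per s.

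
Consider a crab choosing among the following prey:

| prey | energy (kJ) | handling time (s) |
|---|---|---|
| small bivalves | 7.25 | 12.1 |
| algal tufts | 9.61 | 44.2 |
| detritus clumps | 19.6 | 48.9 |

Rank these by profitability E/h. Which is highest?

small bivalves

In descending order of E/h:
small bivalves: 7.25/12.1 = 0.599 kJ/s
detritus clumps: 19.6/48.9 = 0.401 kJ/s
algal tufts: 9.61/44.2 = 0.217 kJ/s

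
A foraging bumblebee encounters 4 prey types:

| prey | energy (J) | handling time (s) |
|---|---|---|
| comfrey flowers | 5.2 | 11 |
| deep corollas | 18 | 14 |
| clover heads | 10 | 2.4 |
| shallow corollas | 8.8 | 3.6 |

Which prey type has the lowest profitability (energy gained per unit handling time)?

In descending order of E/h:
clover heads: 10/2.4 = 4.17 J/s
shallow corollas: 8.8/3.6 = 2.44 J/s
deep corollas: 18/14 = 1.29 J/s
comfrey flowers: 5.2/11 = 0.473 J/s

comfrey flowers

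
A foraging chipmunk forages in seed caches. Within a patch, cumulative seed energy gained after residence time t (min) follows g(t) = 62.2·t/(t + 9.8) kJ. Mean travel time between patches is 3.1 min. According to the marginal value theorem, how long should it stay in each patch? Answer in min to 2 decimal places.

Maximise g(t)/(T+t): set derivative to zero → g'(t)(T+t) = g(t).
g'(t) = 62.2·9.8/(t + 9.8)². Setting 62.2·9.8/(t+9.8)² = 62.2t/[(t+9.8)(3.1+t)] gives 9.8(3.1+t) = t(t+9.8), so t² = 9.8×3.1 = 30.38.
t* = √30.38 = 5.512 min.

5.51 min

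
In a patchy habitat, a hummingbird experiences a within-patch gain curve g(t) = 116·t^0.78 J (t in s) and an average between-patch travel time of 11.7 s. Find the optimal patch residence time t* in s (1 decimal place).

Maximise g(t)/(T+t): set derivative to zero → g'(t)(T+t) = g(t).
g'(t) = 0.78·116·t^-0.22. Setting 0.78·116·t^-0.22 = 116·t^0.78/(11.7+t) gives 0.78(11.7+t) = t, so 0.22·t = 0.78×11.7.
t* = 0.78×11.7/0.22 = 41.48 s.

41.5 s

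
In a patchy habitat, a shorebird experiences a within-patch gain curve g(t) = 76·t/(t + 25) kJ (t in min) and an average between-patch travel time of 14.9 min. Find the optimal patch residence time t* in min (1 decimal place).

19.3 min

Optimal t* satisfies g'(t*) = g(t*)/(T + t*).
g'(t) = 76·25/(t + 25)². Setting 76·25/(t+25)² = 76t/[(t+25)(14.9+t)] gives 25(14.9+t) = t(t+25), so t² = 25×14.9 = 372.5.
t* = √372.5 = 19.3 min.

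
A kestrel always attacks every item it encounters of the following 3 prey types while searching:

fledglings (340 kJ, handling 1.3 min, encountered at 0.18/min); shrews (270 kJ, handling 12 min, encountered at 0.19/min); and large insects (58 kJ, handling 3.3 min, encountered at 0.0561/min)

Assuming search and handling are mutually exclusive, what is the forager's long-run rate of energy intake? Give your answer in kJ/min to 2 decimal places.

R = Σλ_iE_i / (1 + Σλ_ih_i)
Numerator: 0.18×340 + 0.19×270 + 0.0561×58 = 115.8
Denominator: 1 + 0.18×1.3 + 0.19×12 + 0.0561×3.3 = 3.699
R = 115.8/3.699 = 31.29 kJ/min

31.29 kJ/min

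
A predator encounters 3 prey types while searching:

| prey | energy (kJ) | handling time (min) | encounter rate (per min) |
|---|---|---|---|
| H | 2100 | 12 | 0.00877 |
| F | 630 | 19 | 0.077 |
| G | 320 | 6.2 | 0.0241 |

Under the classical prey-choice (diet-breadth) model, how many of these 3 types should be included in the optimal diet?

3

Rank by E/h (kJ/min): H 175, G 51.6, F 33.2. Include each in turn until the next type's E/h falls below the running intake rate.
Rate on top 1: 16.66. G: 51.6 > 16.66 → include.
Rate on top 2: 20.83. F: 33.2 > 20.83 → include.
Optimal diet: H, G, F — 3 of 3 types.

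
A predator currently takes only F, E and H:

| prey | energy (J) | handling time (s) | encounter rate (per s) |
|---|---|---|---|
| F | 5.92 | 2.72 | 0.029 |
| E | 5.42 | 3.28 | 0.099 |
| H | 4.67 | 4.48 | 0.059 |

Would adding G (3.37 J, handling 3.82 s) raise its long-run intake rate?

Current rate: (0.029×5.92 + 0.099×5.42 + 0.059×4.67)/(1 + 0.029×2.72 + 0.099×3.28 + 0.059×4.48) = 0.5898 J/s.
G: E/h = 3.37/3.82 = 0.8822 J/s.
0.8822 > 0.5898, so adding G raises the average — include it.

Yes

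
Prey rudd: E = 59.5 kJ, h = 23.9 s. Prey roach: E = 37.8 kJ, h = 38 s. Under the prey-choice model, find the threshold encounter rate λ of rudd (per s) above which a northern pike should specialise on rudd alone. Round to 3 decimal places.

0.028 per s

Drop roach once their profitability E₂/h₂ falls below the rate achievable on rudd alone: E₂/h₂ = λE₁/(1 + λh₁).
Solve for λ: λE₁h₂ = E₂(1 + λh₁) → λ(E₁h₂ − E₂h₁) = E₂ → λ = E₂/(E₁h₂ − E₂h₁).
λ = 37.8/(59.5×38 − 37.8×23.9) = 37.8/1358 = 0.02784 per s.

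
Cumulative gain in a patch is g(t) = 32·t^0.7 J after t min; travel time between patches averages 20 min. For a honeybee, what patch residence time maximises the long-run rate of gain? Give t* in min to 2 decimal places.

Maximise g(t)/(T+t): set derivative to zero → g'(t)(T+t) = g(t).
g'(t) = 0.7·32·t^-0.3. Setting 0.7·32·t^-0.3 = 32·t^0.7/(20+t) gives 0.7(20+t) = t, so 0.30·t = 0.7×20.
t* = 0.7×20/0.30 = 46.67 min.

46.67 min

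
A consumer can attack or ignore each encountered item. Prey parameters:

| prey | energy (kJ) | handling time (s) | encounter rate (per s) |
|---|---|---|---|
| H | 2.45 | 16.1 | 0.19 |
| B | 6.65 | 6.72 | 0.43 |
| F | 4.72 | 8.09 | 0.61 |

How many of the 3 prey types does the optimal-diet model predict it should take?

1

Rank by E/h (kJ/s): B 0.99, F 0.583, H 0.152. Include each in turn until the next type's E/h falls below the running intake rate.
Rate on top 1: 0.7352. F: 0.583 < 0.7352 → exclude; stop.
Optimal diet: B — 1 of 3 types.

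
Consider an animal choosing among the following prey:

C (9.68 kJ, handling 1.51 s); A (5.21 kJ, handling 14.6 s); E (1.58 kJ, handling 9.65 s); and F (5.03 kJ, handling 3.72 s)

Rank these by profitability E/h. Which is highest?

In descending order of E/h:
C: 9.68/1.51 = 6.41 kJ/s
F: 5.03/3.72 = 1.35 kJ/s
A: 5.21/14.6 = 0.357 kJ/s
E: 1.58/9.65 = 0.164 kJ/s

C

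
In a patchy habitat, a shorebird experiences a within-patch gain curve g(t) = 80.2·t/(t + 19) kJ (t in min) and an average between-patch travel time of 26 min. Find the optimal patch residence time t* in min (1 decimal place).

22.2 min

By the marginal value theorem, leave when the instantaneous gain rate g'(t) equals the habitat-wide average g(t)/(T + t).
g'(t) = 80.2·19/(t + 19)². Setting 80.2·19/(t+19)² = 80.2t/[(t+19)(26+t)] gives 19(26+t) = t(t+19), so t² = 19×26 = 494.
t* = √494 = 22.23 min.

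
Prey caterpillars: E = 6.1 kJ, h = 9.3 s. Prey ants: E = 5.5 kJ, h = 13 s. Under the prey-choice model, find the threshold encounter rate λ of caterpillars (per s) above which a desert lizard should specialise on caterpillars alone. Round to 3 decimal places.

0.195 per s

Drop ants once their profitability E₂/h₂ falls below the rate achievable on caterpillars alone: E₂/h₂ = λE₁/(1 + λh₁).
Solve for λ: λE₁h₂ = E₂(1 + λh₁) → λ(E₁h₂ − E₂h₁) = E₂ → λ = E₂/(E₁h₂ − E₂h₁).
λ = 5.5/(6.1×13 − 5.5×9.3) = 5.5/28.15 = 0.1954 per s.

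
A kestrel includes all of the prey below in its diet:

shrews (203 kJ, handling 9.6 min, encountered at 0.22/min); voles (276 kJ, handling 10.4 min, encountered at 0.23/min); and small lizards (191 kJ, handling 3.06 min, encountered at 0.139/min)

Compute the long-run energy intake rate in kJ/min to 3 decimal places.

R = (0.22×203 + 0.23×276 + 0.139×191) / (1 + 0.22×9.6 + 0.23×10.4 + 0.139×3.06) = 134.7/5.929 = 22.72 kJ/min.

22.716 kJ/min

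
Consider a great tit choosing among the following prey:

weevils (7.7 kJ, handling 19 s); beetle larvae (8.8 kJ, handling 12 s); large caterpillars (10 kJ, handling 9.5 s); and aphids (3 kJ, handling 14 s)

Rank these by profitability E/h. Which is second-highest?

beetle larvae

In descending order of E/h:
large caterpillars: 10/9.5 = 1.05 kJ/s
beetle larvae: 8.8/12 = 0.733 kJ/s
weevils: 7.7/19 = 0.405 kJ/s
aphids: 3/14 = 0.214 kJ/s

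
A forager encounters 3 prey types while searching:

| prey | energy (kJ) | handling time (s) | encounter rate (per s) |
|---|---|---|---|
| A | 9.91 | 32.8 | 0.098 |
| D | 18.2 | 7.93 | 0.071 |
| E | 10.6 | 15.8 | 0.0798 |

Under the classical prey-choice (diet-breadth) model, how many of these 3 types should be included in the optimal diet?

1

E/h in descending order: D 2.3, E 0.671, A 0.302 kJ/s. The optimal diet is the largest prefix of this list for which every included type satisfies E_i/h_i > R on the types above it.
Rate on top 1: 0.8267. E: 0.671 < 0.8267 → exclude; stop.
Optimal diet: D — 1 of 3 types.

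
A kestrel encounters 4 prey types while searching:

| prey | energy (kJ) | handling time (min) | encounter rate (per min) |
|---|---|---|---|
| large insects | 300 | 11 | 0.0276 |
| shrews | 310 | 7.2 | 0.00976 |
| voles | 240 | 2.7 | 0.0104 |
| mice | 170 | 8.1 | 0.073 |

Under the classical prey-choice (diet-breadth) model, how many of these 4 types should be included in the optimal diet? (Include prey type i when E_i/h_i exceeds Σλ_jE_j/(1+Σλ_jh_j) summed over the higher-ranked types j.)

4

E/h in descending order: voles 88.9, shrews 43.1, large insects 27.3, mice 21 kJ/min. The optimal diet is the largest prefix of this list for which every included type satisfies E_i/h_i > R on the types above it.
Rate on top 1: 2.428. shrews: 43.1 > 2.428 → include.
Rate on top 2: 5.027. large insects: 27.3 > 5.027 → include.
Rate on top 3: 9.845. mice: 21 > 9.845 → include.
Optimal diet: voles, shrews, large insects, mice — 4 of 4 types.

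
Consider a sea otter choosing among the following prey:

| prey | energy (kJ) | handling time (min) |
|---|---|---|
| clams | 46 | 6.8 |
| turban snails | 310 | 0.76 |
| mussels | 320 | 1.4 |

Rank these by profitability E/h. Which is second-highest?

In descending order of E/h:
turban snails: 310/0.76 = 408 kJ/min
mussels: 320/1.4 = 229 kJ/min
clams: 46/6.8 = 6.76 kJ/min

mussels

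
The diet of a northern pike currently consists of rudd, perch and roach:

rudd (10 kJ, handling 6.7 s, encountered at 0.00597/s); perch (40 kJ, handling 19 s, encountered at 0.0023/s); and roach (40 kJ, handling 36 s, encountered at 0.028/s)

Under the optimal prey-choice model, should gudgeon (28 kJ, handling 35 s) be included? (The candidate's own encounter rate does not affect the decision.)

Current rate: (0.00597×10 + 0.0023×40 + 0.028×40)/(1 + 0.00597×6.7 + 0.0023×19 + 0.028×36) = 0.608 kJ/s.
Profitability of gudgeon: 28/35 = 0.8 kJ/s.
0.8 > 0.608, so adding gudgeon raises the average — include it.

Yes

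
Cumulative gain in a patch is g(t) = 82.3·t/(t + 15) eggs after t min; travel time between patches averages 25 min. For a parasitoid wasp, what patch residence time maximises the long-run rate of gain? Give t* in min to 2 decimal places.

19.36 min

By the marginal value theorem, leave when the instantaneous gain rate g'(t) equals the habitat-wide average g(t)/(T + t).
g'(t) = 82.3·15/(t + 15)². Setting 82.3·15/(t+15)² = 82.3t/[(t+15)(25+t)] gives 15(25+t) = t(t+15), so t² = 15×25 = 375.
t* = √375 = 19.36 min.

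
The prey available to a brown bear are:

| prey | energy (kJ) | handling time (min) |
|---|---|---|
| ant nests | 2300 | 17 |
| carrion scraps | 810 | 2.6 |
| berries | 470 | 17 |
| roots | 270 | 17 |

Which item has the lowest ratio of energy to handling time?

roots

In descending order of E/h:
carrion scraps: 810/2.6 = 312 kJ/min
ant nests: 2300/17 = 135 kJ/min
berries: 470/17 = 27.6 kJ/min
roots: 270/17 = 15.9 kJ/min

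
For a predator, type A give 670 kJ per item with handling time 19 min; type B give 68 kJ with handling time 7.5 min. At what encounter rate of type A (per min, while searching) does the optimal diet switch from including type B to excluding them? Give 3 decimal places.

Drop type B once their profitability E₂/h₂ falls below the rate achievable on type A alone: E₂/h₂ = λE₁/(1 + λh₁).
Solve for λ: λE₁h₂ = E₂(1 + λh₁) → λ(E₁h₂ − E₂h₁) = E₂ → λ = E₂/(E₁h₂ − E₂h₁).
λ = 68/(670×7.5 − 68×19) = 68/3733 = 0.01822 per min.

0.018 per min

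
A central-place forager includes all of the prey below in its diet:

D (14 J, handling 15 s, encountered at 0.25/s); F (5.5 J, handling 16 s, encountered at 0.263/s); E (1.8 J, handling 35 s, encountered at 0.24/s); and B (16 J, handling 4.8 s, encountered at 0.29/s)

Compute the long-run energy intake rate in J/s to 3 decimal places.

Energy encountered per unit search time: 0.25×14 + 0.263×5.5 + 0.24×1.8 + 0.29×16 = 10.02 J/s.
Handling time per unit search time: 0.25×15 + 0.263×16 + 0.24×35 + 0.29×4.8 = 17.75.
Rate = 10.02/(1 + 17.75) = 0.5343 J/s.

0.534 J/s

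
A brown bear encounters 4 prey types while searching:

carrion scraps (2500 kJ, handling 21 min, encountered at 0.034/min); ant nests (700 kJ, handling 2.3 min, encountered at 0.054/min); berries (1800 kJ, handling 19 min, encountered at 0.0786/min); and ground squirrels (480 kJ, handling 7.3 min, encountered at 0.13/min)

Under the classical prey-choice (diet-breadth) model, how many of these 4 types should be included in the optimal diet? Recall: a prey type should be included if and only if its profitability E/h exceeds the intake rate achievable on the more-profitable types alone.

E/h in descending order: ant nests 304, carrion scraps 119, berries 94.7, ground squirrels 65.8 kJ/min. The optimal diet is the largest prefix of this list for which every included type satisfies E_i/h_i > R on the types above it.
Rate on top 1: 33.62. carrion scraps: 119 > 33.62 → include.
Rate on top 2: 66.8. berries: 94.7 > 66.8 → include.
Rate on top 3: 79.33. ground squirrels: 65.8 < 79.33 → exclude; stop.
Optimal diet: ant nests, carrion scraps, berries — 3 of 4 types.

3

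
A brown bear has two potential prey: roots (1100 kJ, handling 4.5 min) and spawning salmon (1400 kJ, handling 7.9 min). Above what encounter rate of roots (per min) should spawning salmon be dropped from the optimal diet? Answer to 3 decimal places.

0.586 per min

Drop spawning salmon once their profitability E₂/h₂ falls below the rate achievable on roots alone: E₂/h₂ = λE₁/(1 + λh₁).
Solve for λ: λE₁h₂ = E₂(1 + λh₁) → λ(E₁h₂ − E₂h₁) = E₂ → λ = E₂/(E₁h₂ − E₂h₁).
λ = 1400/(1100×7.9 − 1400×4.5) = 1400/2390 = 0.5858 per min.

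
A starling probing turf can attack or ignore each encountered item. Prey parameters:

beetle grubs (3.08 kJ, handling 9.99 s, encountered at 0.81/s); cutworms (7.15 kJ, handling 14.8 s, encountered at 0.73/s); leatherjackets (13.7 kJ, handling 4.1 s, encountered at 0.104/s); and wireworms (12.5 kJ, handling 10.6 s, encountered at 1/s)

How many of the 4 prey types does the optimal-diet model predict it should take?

2

Rank by E/h (kJ/s): leatherjackets 3.34, wireworms 1.18, cutworms 0.483, beetle grubs 0.308. Include each in turn until the next type's E/h falls below the running intake rate.
Rate on top 1: 0.9989. wireworms: 1.18 > 0.9989 → include.
Rate on top 2: 1.158. cutworms: 0.483 < 1.158 → exclude; stop.
Optimal diet: leatherjackets, wireworms — 2 of 4 types.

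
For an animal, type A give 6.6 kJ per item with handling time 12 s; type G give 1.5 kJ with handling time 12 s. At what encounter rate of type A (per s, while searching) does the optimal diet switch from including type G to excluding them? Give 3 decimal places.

Drop type G once their profitability E₂/h₂ falls below the rate achievable on type A alone: E₂/h₂ = λE₁/(1 + λh₁).
Solve for λ: λE₁h₂ = E₂(1 + λh₁) → λ(E₁h₂ − E₂h₁) = E₂ → λ = E₂/(E₁h₂ − E₂h₁).
λ = 1.5/(6.6×12 − 1.5×12) = 1.5/61.2 = 0.02451 per s.

0.025 per s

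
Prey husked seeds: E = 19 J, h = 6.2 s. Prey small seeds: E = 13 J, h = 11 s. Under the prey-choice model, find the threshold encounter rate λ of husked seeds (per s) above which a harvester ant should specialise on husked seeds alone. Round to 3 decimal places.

0.101 per s

At the threshold, the rate on husked seeds alone equals the profitability of small seeds: λ·19/(1 + λ·6.2) = 13/11 = 1.182.
Rearranging, λ(19 − 1.182×6.2) = 1.182, so λ = 1.182/11.67 = 0.1012 per s.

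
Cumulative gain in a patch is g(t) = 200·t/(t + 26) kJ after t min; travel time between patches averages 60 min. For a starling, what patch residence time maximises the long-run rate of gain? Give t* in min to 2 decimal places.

39.50 min

By the marginal value theorem, leave when the instantaneous gain rate g'(t) equals the habitat-wide average g(t)/(T + t).
g'(t) = 200·26/(t + 26)². Setting 200·26/(t+26)² = 200t/[(t+26)(60+t)] gives 26(60+t) = t(t+26), so t² = 26×60 = 1560.
t* = √1560 = 39.5 min.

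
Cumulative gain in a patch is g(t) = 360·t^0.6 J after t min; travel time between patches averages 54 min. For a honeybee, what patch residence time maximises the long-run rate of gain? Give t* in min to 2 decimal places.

Maximise g(t)/(T+t): set derivative to zero → g'(t)(T+t) = g(t).
g'(t) = 0.6·360·t^-0.4. Setting 0.6·360·t^-0.4 = 360·t^0.6/(54+t) gives 0.6(54+t) = t, so 0.40·t = 0.6×54.
t* = 0.6×54/0.40 = 81 min.

81.00 min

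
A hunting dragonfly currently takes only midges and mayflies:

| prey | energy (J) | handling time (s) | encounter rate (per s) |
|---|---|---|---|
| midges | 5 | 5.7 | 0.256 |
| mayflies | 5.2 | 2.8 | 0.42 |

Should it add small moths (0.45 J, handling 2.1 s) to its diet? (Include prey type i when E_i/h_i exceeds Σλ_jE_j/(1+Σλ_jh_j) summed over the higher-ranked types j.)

No

Current rate: (0.256×5 + 0.42×5.2)/(1 + 0.256×5.7 + 0.42×2.8) = 0.9529 J/s.
Profitability of small moths: 0.45/2.1 = 0.2143 J/s.
0.2143 < 0.9529, so adding small moths would lower the average — exclude it.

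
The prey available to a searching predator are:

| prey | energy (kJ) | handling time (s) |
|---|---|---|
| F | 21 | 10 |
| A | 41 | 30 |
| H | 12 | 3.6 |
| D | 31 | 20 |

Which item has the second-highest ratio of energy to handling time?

F

Profitability E/h (kJ/s): F = 21/10 = 2.1, A = 41/30 = 1.37, H = 12/3.6 = 3.33, D = 31/20 = 1.55.
Ranked: H > F > D > A.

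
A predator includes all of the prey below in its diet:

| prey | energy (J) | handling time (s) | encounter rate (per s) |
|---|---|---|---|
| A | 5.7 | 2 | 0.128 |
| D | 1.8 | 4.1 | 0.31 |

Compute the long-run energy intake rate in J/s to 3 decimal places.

Energy encountered per unit search time: 0.128×5.7 + 0.31×1.8 = 1.288 J/s.
Handling time per unit search time: 0.128×2 + 0.31×4.1 = 1.527.
Rate = 1.288/(1 + 1.527) = 0.5095 J/s.

0.510 J/s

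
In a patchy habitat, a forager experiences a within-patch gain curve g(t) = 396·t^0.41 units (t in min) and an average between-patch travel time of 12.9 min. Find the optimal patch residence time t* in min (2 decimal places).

8.96 min

Maximise g(t)/(T+t): set derivative to zero → g'(t)(T+t) = g(t).
g'(t) = 0.41·396·t^-0.59. Setting 0.41·396·t^-0.59 = 396·t^0.41/(12.9+t) gives 0.41(12.9+t) = t, so 0.59·t = 0.41×12.9.
t* = 0.41×12.9/0.59 = 8.964 min.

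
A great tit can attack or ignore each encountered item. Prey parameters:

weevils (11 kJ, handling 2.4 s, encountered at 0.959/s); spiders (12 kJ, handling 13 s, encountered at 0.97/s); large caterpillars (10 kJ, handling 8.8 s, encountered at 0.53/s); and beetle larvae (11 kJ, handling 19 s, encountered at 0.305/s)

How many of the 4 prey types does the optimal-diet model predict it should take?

E/h in descending order: weevils 4.58, large caterpillars 1.14, spiders 0.923, beetle larvae 0.579 kJ/s. The optimal diet is the largest prefix of this list for which every included type satisfies E_i/h_i > R on the types above it.
Rate on top 1: 3.195. large caterpillars: 1.14 < 3.195 → exclude; stop.
Optimal diet: weevils — 1 of 4 types.

1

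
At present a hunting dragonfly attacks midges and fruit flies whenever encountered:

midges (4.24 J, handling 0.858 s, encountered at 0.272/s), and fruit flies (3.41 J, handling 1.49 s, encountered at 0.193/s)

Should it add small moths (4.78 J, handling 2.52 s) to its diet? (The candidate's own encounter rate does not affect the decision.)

Yes

On midges and fruit flies alone, R = ΣλE/(1+Σλh) = 1.811/1.521 = 1.191 J/s.
Profitability of small moths: 4.78/2.52 = 1.897 J/s.
Since 1.897 > R, including small moths increases the long-run rate.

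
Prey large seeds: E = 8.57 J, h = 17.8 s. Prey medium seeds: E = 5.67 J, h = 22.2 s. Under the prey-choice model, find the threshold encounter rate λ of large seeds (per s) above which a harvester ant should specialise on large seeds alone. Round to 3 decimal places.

At the threshold, the rate on large seeds alone equals the profitability of medium seeds: λ·8.57/(1 + λ·17.8) = 5.67/22.2 = 0.2554.
Rearranging, λ(8.57 − 0.2554×17.8) = 0.2554, so λ = 0.2554/4.024 = 0.06347 per s.

0.063 per s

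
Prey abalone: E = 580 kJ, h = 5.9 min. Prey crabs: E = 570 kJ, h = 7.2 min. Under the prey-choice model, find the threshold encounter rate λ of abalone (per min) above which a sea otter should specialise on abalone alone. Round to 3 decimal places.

0.701 per min

The zero-one rule: include crabs iff E₂/h₂ > λE₁/(1+λh₁). Equality gives the switch point.
λE₁h₂ = E₂ + λE₂h₁ ⇒ λ = E₂/(E₁h₂ − E₂h₁) = 570/(4176 − 3363) = 0.7011 per min.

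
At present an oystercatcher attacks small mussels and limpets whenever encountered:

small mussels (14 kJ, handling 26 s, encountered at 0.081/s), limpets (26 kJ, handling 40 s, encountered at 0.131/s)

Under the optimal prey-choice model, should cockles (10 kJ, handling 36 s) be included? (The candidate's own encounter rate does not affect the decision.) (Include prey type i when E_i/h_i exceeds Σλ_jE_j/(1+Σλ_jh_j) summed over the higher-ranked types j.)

No

Intake rate on the current diet: R = (0.081×14 + 0.131×26) / (1 + 0.081×26 + 0.131×40) = 4.54/8.346 = 0.544 kJ/s.
Profitability of cockles: 10/36 = 0.2778 kJ/s.
0.2778 < 0.544, so adding cockles would lower the average — exclude it.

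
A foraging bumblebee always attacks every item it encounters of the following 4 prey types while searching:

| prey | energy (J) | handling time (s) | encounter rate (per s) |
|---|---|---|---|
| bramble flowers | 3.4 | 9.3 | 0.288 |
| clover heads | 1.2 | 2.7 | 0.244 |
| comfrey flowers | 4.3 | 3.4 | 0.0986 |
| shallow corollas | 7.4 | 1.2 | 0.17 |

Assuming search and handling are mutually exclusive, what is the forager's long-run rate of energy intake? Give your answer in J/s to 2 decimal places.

Energy encountered per unit search time: 0.288×3.4 + 0.244×1.2 + 0.0986×4.3 + 0.17×7.4 = 2.954 J/s.
Handling time per unit search time: 0.288×9.3 + 0.244×2.7 + 0.0986×3.4 + 0.17×1.2 = 3.876.
Rate = 2.954/(1 + 3.876) = 0.6058 J/s.

0.61 J/s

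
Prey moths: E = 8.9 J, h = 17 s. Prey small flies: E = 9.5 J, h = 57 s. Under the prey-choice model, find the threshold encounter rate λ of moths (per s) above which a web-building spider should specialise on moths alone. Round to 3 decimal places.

The zero-one rule: include small flies iff E₂/h₂ > λE₁/(1+λh₁). Equality gives the switch point.
λE₁h₂ = E₂ + λE₂h₁ ⇒ λ = E₂/(E₁h₂ − E₂h₁) = 9.5/(507.3 − 161.5) = 0.02747 per s.

0.027 per s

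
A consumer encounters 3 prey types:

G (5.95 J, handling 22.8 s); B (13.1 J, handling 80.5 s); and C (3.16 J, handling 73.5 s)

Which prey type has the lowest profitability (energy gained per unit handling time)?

C

Profitability E/h (J/s): G = 5.95/22.8 = 0.261, B = 13.1/80.5 = 0.163, C = 3.16/73.5 = 0.043.
Ranked: G > B > C.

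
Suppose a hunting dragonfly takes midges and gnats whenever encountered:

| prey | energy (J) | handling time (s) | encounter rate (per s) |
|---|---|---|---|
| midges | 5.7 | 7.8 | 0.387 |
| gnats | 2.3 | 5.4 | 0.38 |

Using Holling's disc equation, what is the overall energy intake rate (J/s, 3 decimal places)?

Energy encountered per unit search time: 0.387×5.7 + 0.38×2.3 = 3.08 J/s.
Handling time per unit search time: 0.387×7.8 + 0.38×5.4 = 5.071.
Rate = 3.08/(1 + 5.071) = 0.5073 J/s.

0.507 J/s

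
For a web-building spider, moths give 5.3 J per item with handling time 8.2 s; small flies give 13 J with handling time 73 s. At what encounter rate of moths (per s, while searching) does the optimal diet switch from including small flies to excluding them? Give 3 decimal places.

0.046 per s

Drop small flies once their profitability E₂/h₂ falls below the rate achievable on moths alone: E₂/h₂ = λE₁/(1 + λh₁).
Solve for λ: λE₁h₂ = E₂(1 + λh₁) → λ(E₁h₂ − E₂h₁) = E₂ → λ = E₂/(E₁h₂ − E₂h₁).
λ = 13/(5.3×73 − 13×8.2) = 13/280.3 = 0.04638 per s.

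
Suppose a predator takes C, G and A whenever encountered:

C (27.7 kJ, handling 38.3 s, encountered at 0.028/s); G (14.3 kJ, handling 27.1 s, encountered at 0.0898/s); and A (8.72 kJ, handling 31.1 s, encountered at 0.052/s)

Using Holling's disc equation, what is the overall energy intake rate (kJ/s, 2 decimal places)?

0.41 kJ/s

Energy encountered per unit search time: 0.028×27.7 + 0.0898×14.3 + 0.052×8.72 = 2.513 kJ/s.
Handling time per unit search time: 0.028×38.3 + 0.0898×27.1 + 0.052×31.1 = 5.123.
Rate = 2.513/(1 + 5.123) = 0.4104 kJ/s.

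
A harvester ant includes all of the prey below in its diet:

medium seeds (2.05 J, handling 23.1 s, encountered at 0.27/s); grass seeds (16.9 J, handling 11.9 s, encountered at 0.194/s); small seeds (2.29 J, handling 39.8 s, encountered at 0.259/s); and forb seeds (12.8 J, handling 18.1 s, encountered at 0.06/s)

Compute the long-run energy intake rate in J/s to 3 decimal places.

R = (0.27×2.05 + 0.194×16.9 + 0.259×2.29 + 0.06×12.8) / (1 + 0.27×23.1 + 0.194×11.9 + 0.259×39.8 + 0.06×18.1) = 5.193/20.94 = 0.248 J/s.

0.248 J/s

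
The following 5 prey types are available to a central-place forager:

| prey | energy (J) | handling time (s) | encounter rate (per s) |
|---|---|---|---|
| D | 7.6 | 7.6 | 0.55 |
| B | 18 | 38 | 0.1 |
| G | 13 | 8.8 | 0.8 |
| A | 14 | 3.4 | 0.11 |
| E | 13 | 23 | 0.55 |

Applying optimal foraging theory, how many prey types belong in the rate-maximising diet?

2

Profitabilities (E/h, J/s): A 4.12, G 1.48, D 1, E 0.565, B 0.474. Add prey in this order while the next type's profitability exceeds the intake rate on those already taken.
Rate on top 1: 1.121. G: 1.48 > 1.121 → include.
Rate on top 2: 1.419. D: 1 < 1.419 → exclude; stop.
Optimal diet: A, G — 2 of 5 types.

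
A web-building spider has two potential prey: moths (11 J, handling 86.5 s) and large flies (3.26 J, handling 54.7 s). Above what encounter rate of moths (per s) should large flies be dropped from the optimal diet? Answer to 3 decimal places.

Drop large flies once their profitability E₂/h₂ falls below the rate achievable on moths alone: E₂/h₂ = λE₁/(1 + λh₁).
Solve for λ: λE₁h₂ = E₂(1 + λh₁) → λ(E₁h₂ − E₂h₁) = E₂ → λ = E₂/(E₁h₂ − E₂h₁).
λ = 3.26/(11×54.7 − 3.26×86.5) = 3.26/319.7 = 0.0102 per s.

0.010 per s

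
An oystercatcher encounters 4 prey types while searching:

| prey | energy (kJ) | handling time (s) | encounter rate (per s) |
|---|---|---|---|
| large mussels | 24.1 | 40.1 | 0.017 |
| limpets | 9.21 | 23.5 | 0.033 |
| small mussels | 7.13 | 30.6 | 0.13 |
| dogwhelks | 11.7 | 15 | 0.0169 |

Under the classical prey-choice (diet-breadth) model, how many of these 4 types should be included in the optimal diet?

3

E/h in descending order: dogwhelks 0.78, large mussels 0.601, limpets 0.392, small mussels 0.233 kJ/s. The optimal diet is the largest prefix of this list for which every included type satisfies E_i/h_i > R on the types above it.
Rate on top 1: 0.1577. large mussels: 0.601 > 0.1577 → include.
Rate on top 2: 0.3139. limpets: 0.392 > 0.3139 → include.
Rate on top 3: 0.3362. small mussels: 0.233 < 0.3362 → exclude; stop.
Optimal diet: dogwhelks, large mussels, limpets — 3 of 4 types.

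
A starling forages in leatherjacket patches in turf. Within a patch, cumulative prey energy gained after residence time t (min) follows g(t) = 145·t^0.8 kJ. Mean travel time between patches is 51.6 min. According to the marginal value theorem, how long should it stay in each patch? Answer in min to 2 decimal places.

206.40 min

By the marginal value theorem, leave when the instantaneous gain rate g'(t) equals the habitat-wide average g(t)/(T + t).
g'(t) = 0.8·145·t^-0.2. Setting 0.8·145·t^-0.2 = 145·t^0.8/(51.6+t) gives 0.8(51.6+t) = t, so 0.20·t = 0.8×51.6.
t* = 0.8×51.6/0.20 = 206.4 min.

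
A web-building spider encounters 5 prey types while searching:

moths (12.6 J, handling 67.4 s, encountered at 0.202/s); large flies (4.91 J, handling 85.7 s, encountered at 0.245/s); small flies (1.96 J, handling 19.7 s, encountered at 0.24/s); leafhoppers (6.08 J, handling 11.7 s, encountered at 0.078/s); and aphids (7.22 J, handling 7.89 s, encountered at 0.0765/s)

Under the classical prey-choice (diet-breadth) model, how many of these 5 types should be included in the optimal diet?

2

E/h in descending order: aphids 0.915, leafhoppers 0.52, moths 0.187, small flies 0.0995, large flies 0.0573 J/s. The optimal diet is the largest prefix of this list for which every included type satisfies E_i/h_i > R on the types above it.
Rate on top 1: 0.3444. leafhoppers: 0.52 > 0.3444 → include.
Rate on top 2: 0.408. moths: 0.187 < 0.408 → exclude; stop.
Optimal diet: aphids, leafhoppers — 2 of 5 types.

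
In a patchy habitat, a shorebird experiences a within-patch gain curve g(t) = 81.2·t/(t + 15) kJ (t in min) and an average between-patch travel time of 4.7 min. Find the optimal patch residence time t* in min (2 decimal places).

8.40 min

Optimal t* satisfies g'(t*) = g(t*)/(T + t*).
g'(t) = 81.2·15/(t + 15)². Setting 81.2·15/(t+15)² = 81.2t/[(t+15)(4.7+t)] gives 15(4.7+t) = t(t+15), so t² = 15×4.7 = 70.5.
t* = √70.5 = 8.396 min.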